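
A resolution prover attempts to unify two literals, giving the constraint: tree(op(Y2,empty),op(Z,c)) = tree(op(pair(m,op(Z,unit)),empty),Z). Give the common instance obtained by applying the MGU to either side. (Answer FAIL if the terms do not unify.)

FAIL

Decompose tree/2: op(Y2,empty) = op(pair(m,op(Z,unit)),empty),  op(Z,c) = Z.
Decompose op/2: Y2 = pair(m,op(Z,unit)),  empty = empty.
Bind Y2 := pair(m,op(Z,unit)); no other remaining equation mentions Y2.
Delete trivial equation empty = empty.
Occurs check fails: Z occurs in op(Z,c); the equation Z = op(Z,c) has no finite solution.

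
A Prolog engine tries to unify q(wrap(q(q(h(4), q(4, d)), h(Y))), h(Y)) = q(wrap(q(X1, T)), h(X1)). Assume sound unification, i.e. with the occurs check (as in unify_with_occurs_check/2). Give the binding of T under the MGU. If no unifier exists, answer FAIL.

h(q(h(4), q(4, d)))

Decompose q/2: wrap(q(q(h(4), q(4, d)), h(Y))) = wrap(q(X1, T)),  h(Y) = h(X1).
Decompose wrap/1: q(q(h(4), q(4, d)), h(Y)) = q(X1, T).
Decompose q/2: q(h(4), q(4, d)) = X1,  h(Y) = T.
Bind X1 := q(h(4), q(4, d)); substituting into the one remaining equation that mentions X1 gives: h(Y) = h(q(h(4), q(4, d))).
Bind T := h(Y); no other remaining equation mentions T.
Decompose h/1: Y = q(h(4), q(4, d)).
Bind Y := q(h(4), q(4, d)). Substituting into the earlier binding gives T := h(q(h(4), q(4, d))).
MGU = { X1 ↦ q(h(4), q(4, d)), T ↦ h(q(h(4), q(4, d))), Y ↦ q(h(4), q(4, d)) }, so T ↦ h(q(h(4), q(4, d))).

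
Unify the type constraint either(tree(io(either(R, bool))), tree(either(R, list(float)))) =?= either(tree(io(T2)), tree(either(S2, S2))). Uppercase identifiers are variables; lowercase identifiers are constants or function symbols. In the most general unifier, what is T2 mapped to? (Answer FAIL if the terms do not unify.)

either(list(float), bool)

Decompose either/2: tree(io(either(R, bool))) =?= tree(io(T2)),  tree(either(R, list(float))) =?= tree(either(S2, S2)).
Decompose tree/1: io(either(R, bool)) =?= io(T2).
Decompose io/1: either(R, bool) =?= T2.
Bind T2 := either(R, bool); no other remaining equation mentions T2.
Decompose tree/1: either(R, list(float)) =?= either(S2, S2).
Decompose either/2: R =?= S2,  list(float) =?= S2.
Bind R := S2; no other remaining equation mentions R. Substituting into the earlier binding gives T2 := either(S2, bool).
Bind S2 := list(float). Substituting into the earlier bindings gives T2 := either(list(float), bool), R := list(float).
MGU = { T2 ↦ either(list(float), bool), R ↦ list(float), S2 ↦ list(float) }, so T2 ↦ either(list(float), bool).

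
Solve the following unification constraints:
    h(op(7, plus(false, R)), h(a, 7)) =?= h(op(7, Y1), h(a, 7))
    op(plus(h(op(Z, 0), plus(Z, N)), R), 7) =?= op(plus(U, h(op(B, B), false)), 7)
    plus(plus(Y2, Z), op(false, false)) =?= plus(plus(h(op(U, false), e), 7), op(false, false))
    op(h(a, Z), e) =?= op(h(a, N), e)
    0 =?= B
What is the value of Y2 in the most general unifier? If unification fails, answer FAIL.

h(op(h(op(7, 0), plus(7, 7)), false), e)

Decompose h/2: op(7, plus(false, R)) =?= op(7, Y1),  h(a, 7) =?= h(a, 7).
Decompose op/2: 7 =?= 7,  plus(false, R) =?= Y1.
Delete trivial equation 7 =?= 7.
Bind Y1 := plus(false, R); no other remaining equation mentions Y1.
Delete trivial equation h(a, 7) =?= h(a, 7).
Decompose op/2: plus(h(op(Z, 0), plus(Z, N)), R) =?= plus(U, h(op(B, B), false)),  7 =?= 7.
Decompose plus/2: h(op(Z, 0), plus(Z, N)) =?= U,  R =?= h(op(B, B), false).
Bind U := h(op(Z, 0), plus(Z, N)); substituting into the one remaining equation that mentions U gives: plus(plus(Y2, Z), op(false, false)) =?= plus(plus(h(op(h(op(Z, 0), plus(Z, N)), false), e), 7), op(false, false)).
Bind R := h(op(B, B), false); no other remaining equation mentions R. Substituting into the earlier binding gives Y1 := plus(false, h(op(B, B), false)).
Delete trivial equation 7 =?= 7.
Decompose plus/2: plus(Y2, Z) =?= plus(h(op(h(op(Z, 0), plus(Z, N)), false), e), 7),  op(false, false) =?= op(false, false).
Decompose plus/2: Y2 =?= h(op(h(op(Z, 0), plus(Z, N)), false), e),  Z =?= 7.
Bind Y2 := h(op(h(op(Z, 0), plus(Z, N)), false), e); no other remaining equation mentions Y2.
Bind Z := 7; substituting into the one remaining equation that mentions Z gives: op(h(a, 7), e) =?= op(h(a, N), e). Substituting into the earlier bindings gives U := h(op(7, 0), plus(7, N)), Y2 := h(op(h(op(7, 0), plus(7, N)), false), e).
Delete trivial equation op(false, false) =?= op(false, false).
Decompose op/2: h(a, 7) =?= h(a, N),  e =?= e.
Decompose h/2: a =?= a,  7 =?= N.
Delete trivial equation a =?= a.
Bind N := 7; no other remaining equation mentions N. Substituting into the earlier bindings gives U := h(op(7, 0), plus(7, 7)), Y2 := h(op(h(op(7, 0), plus(7, 7)), false), e).
Delete trivial equation e =?= e.
Bind B := 0. Substituting into the earlier bindings gives Y1 := plus(false, h(op(0, 0), false)), R := h(op(0, 0), false).
MGU = { Y1 := plus(false, h(op(0, 0), false)), U := h(op(7, 0), plus(7, 7)), R := h(op(0, 0), false), Y2 := h(op(h(op(7, 0), plus(7, 7)), false), e), Z := 7, N := 7, B := 0 }, so Y2 := h(op(h(op(7, 0), plus(7, 7)), false), e).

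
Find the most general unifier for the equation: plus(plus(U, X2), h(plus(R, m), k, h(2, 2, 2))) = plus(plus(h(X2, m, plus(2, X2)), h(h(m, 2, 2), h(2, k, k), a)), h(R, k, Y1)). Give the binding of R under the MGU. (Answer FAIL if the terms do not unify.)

Decompose plus/2: plus(U, X2) = plus(h(X2, m, plus(2, X2)), h(h(m, 2, 2), h(2, k, k), a)),  h(plus(R, m), k, h(2, 2, 2)) = h(R, k, Y1).
Decompose plus/2: U = h(X2, m, plus(2, X2)),  X2 = h(h(m, 2, 2), h(2, k, k), a).
Bind U := h(X2, m, plus(2, X2)); no other remaining equation mentions U.
Bind X2 := h(h(m, 2, 2), h(2, k, k), a); no other remaining equation mentions X2. Substituting into the earlier binding gives U := h(h(h(m, 2, 2), h(2, k, k), a), m, plus(2, h(h(m, 2, 2), h(2, k, k), a))).
Decompose h/3: plus(R, m) = R,  k = k,  h(2, 2, 2) = Y1.
Occurs check fails: R occurs in plus(R, m); the equation R = plus(R, m) has no finite solution.

FAIL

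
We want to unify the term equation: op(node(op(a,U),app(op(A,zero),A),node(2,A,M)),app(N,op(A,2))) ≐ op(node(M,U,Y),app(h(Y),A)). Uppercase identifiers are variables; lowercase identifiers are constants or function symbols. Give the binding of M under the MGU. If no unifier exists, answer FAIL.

Decompose op/2: node(op(a,U),app(op(A,zero),A),node(2,A,M)) ≐ node(M,U,Y),  app(N,op(A,2)) ≐ app(h(Y),A).
Decompose node/3: op(a,U) ≐ M,  app(op(A,zero),A) ≐ U,  node(2,A,M) ≐ Y.
Bind M := op(a,U); substituting into the one remaining equation that mentions M gives: node(2,A,op(a,U)) ≐ Y.
Bind U := app(op(A,zero),A); substituting into the one remaining equation that mentions U gives: node(2,A,op(a,app(op(A,zero),A))) ≐ Y. Substituting into the earlier binding gives M := op(a,app(op(A,zero),A)).
Bind Y := node(2,A,op(a,app(op(A,zero),A))); substituting into the remaining equation gives: app(N,op(A,2)) ≐ app(h(node(2,A,op(a,app(op(A,zero),A)))),A).
Decompose app/2: N ≐ h(node(2,A,op(a,app(op(A,zero),A)))),  op(A,2) ≐ A.
Bind N := h(node(2,A,op(a,app(op(A,zero),A)))); no other remaining equation mentions N.
Occurs check fails: A occurs in op(A,2); the equation A ≐ op(A,2) has no finite solution.

FAIL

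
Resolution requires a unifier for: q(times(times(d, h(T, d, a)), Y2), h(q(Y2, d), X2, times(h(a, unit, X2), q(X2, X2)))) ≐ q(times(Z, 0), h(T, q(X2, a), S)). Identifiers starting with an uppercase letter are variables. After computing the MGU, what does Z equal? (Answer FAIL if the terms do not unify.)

Decompose q/2: times(times(d, h(T, d, a)), Y2) ≐ times(Z, 0),  h(q(Y2, d), X2, times(h(a, unit, X2), q(X2, X2))) ≐ h(T, q(X2, a), S).
Decompose times/2: times(d, h(T, d, a)) ≐ Z,  Y2 ≐ 0.
Bind Z := times(d, h(T, d, a)); no other remaining equation mentions Z.
Bind Y2 := 0; substituting into the remaining equation gives: h(q(0, d), X2, times(h(a, unit, X2), q(X2, X2))) ≐ h(T, q(X2, a), S).
Decompose h/3: q(0, d) ≐ T,  X2 ≐ q(X2, a),  times(h(a, unit, X2), q(X2, X2)) ≐ S.
Bind T := q(0, d); no other remaining equation mentions T. Substituting into the earlier binding gives Z := times(d, h(q(0, d), d, a)).
Occurs check fails: X2 occurs in q(X2, a); the equation X2 ≐ q(X2, a) has no finite solution.

FAIL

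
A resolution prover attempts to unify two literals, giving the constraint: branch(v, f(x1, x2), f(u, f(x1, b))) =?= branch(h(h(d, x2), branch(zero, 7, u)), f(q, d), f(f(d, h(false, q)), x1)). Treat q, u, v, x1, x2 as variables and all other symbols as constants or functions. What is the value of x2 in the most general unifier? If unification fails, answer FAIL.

Decompose branch/3: v =?= h(h(d, x2), branch(zero, 7, u)),  f(x1, x2) =?= f(q, d),  f(u, f(x1, b)) =?= f(f(d, h(false, q)), x1).
Bind v := h(h(d, x2), branch(zero, 7, u)); no other remaining equation mentions v.
Decompose f/2: x1 =?= q,  x2 =?= d.
Bind x1 := q; substituting into the one remaining equation that mentions x1 gives: f(u, f(q, b)) =?= f(f(d, h(false, q)), q).
Bind x2 := d; no other remaining equation mentions x2. Substituting into the earlier binding gives v := h(h(d, d), branch(zero, 7, u)).
Decompose f/2: u =?= f(d, h(false, q)),  f(q, b) =?= q.
Bind u := f(d, h(false, q)); no other remaining equation mentions u. Substituting into the earlier binding gives v := h(h(d, d), branch(zero, 7, f(d, h(false, q)))).
Occurs check fails: q occurs in f(q, b); the equation q =?= f(q, b) has no finite solution.

FAIL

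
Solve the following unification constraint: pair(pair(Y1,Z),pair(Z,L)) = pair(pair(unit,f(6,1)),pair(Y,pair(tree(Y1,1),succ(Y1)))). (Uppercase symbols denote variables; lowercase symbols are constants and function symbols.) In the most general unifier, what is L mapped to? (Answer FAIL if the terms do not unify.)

pair(tree(unit,1),succ(unit))

Decompose pair/2: pair(Y1,Z) = pair(unit,f(6,1)),  pair(Z,L) = pair(Y,pair(tree(Y1,1),succ(Y1))).
Decompose pair/2: Y1 = unit,  Z = f(6,1).
Bind Y1 := unit; substituting into the one remaining equation that mentions Y1 gives: pair(Z,L) = pair(Y,pair(tree(unit,1),succ(unit))).
Bind Z := f(6,1); substituting into the remaining equation gives: pair(f(6,1),L) = pair(Y,pair(tree(unit,1),succ(unit))).
Decompose pair/2: f(6,1) = Y,  L = pair(tree(unit,1),succ(unit)).
Bind Y := f(6,1); no other remaining equation mentions Y.
Bind L := pair(tree(unit,1),succ(unit)).
MGU = { Y1 -> unit, Z -> f(6,1), Y -> f(6,1), L -> pair(tree(unit,1),succ(unit)) }, so L -> pair(tree(unit,1),succ(unit)).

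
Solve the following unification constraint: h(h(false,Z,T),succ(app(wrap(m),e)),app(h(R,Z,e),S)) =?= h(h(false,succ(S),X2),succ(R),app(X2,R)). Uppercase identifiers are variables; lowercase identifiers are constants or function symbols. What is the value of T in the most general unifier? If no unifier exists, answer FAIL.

h(app(wrap(m),e),succ(app(wrap(m),e)),e)

Decompose h/3: h(false,Z,T) =?= h(false,succ(S),X2),  succ(app(wrap(m),e)) =?= succ(R),  app(h(R,Z,e),S) =?= app(X2,R).
Decompose h/3: false =?= false,  Z =?= succ(S),  T =?= X2.
Delete trivial equation false =?= false.
Bind Z := succ(S); substituting into the one remaining equation that mentions Z gives: app(h(R,succ(S),e),S) =?= app(X2,R).
Bind T := X2; no other remaining equation mentions T.
Decompose succ/1: app(wrap(m),e) =?= R.
Bind R := app(wrap(m),e); substituting into the remaining equation gives: app(h(app(wrap(m),e),succ(S),e),S) =?= app(X2,app(wrap(m),e)).
Decompose app/2: h(app(wrap(m),e),succ(S),e) =?= X2,  S =?= app(wrap(m),e).
Bind X2 := h(app(wrap(m),e),succ(S),e); no other remaining equation mentions X2. Substituting into the earlier binding gives T := h(app(wrap(m),e),succ(S),e).
Bind S := app(wrap(m),e). Substituting into the earlier bindings gives Z := succ(app(wrap(m),e)), T := h(app(wrap(m),e),succ(app(wrap(m),e)),e), X2 := h(app(wrap(m),e),succ(app(wrap(m),e)),e).
MGU = { Z := succ(app(wrap(m),e)), T := h(app(wrap(m),e),succ(app(wrap(m),e)),e), R := app(wrap(m),e), X2 := h(app(wrap(m),e),succ(app(wrap(m),e)),e), S := app(wrap(m),e) }, so T := h(app(wrap(m),e),succ(app(wrap(m),e)),e).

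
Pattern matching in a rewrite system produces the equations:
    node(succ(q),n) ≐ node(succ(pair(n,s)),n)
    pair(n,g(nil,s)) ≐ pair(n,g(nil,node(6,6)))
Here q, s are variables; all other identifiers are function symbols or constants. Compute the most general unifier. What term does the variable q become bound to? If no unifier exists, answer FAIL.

Decompose node/2: succ(q) ≐ succ(pair(n,s)),  n ≐ n.
Decompose succ/1: q ≐ pair(n,s).
Bind q := pair(n,s); no other remaining equation mentions q.
Delete trivial equation n ≐ n.
Decompose pair/2: n ≐ n,  g(nil,s) ≐ g(nil,node(6,6)).
Delete trivial equation n ≐ n.
Decompose g/2: nil ≐ nil,  s ≐ node(6,6).
Delete trivial equation nil ≐ nil.
Bind s := node(6,6). Substituting into the earlier binding gives q := pair(n,node(6,6)).
MGU = { q ↦ pair(n,node(6,6)), s ↦ node(6,6) }, so q ↦ pair(n,node(6,6)).

pair(n,node(6,6))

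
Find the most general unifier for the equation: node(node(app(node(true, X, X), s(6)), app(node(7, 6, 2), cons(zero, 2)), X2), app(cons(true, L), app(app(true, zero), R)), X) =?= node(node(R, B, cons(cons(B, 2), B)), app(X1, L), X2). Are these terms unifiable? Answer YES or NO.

YES

Decompose node/3: node(app(node(true, X, X), s(6)), app(node(7, 6, 2), cons(zero, 2)), X2) =?= node(R, B, cons(cons(B, 2), B)),  app(cons(true, L), app(app(true, zero), R)) =?= app(X1, L),  X =?= X2.
Decompose node/3: app(node(true, X, X), s(6)) =?= R,  app(node(7, 6, 2), cons(zero, 2)) =?= B,  X2 =?= cons(cons(B, 2), B).
Bind R := app(node(true, X, X), s(6)); substituting into the one remaining equation that mentions R gives: app(cons(true, L), app(app(true, zero), app(node(true, X, X), s(6)))) =?= app(X1, L).
Bind B := app(node(7, 6, 2), cons(zero, 2)); substituting into the one remaining equation that mentions B gives: X2 =?= cons(cons(app(node(7, 6, 2), cons(zero, 2)), 2), app(node(7, 6, 2), cons(zero, 2))).
Bind X2 := cons(cons(app(node(7, 6, 2), cons(zero, 2)), 2), app(node(7, 6, 2), cons(zero, 2))); substituting into the one remaining equation that mentions X2 gives: X =?= cons(cons(app(node(7, 6, 2), cons(zero, 2)), 2), app(node(7, 6, 2), cons(zero, 2))).
Decompose app/2: cons(true, L) =?= X1,  app(app(true, zero), app(node(true, X, X), s(6))) =?= L.
Bind X1 := cons(true, L); no other remaining equation mentions X1.
Bind L := app(app(true, zero), app(node(true, X, X), s(6))); no other remaining equation mentions L. Substituting into the earlier binding gives X1 := cons(true, app(app(true, zero), app(node(true, X, X), s(6)))).
Bind X := cons(cons(app(node(7, 6, 2), cons(zero, 2)), 2), app(node(7, 6, 2), cons(zero, 2))). Substituting into the earlier bindings gives R := app(node(true, cons(cons(app(node(7, 6, 2), cons(zero, 2)), 2), app(node(7, 6, 2), cons(zero, 2))), cons(cons(app(node(7, 6, 2), cons(zero, 2)), 2), app(node(7, 6, 2), cons(zero, 2)))), s(6)), X1 := cons(true, app(app(true, zero), app(node(true, cons(cons(app(node(7, 6, 2), cons(zero, 2)), 2), app(node(7, 6, 2), cons(zero, 2))), cons(cons(app(node(7, 6, 2), cons(zero, 2)), 2), app(node(7, 6, 2), cons(zero, 2)))), s(6)))), L := app(app(true, zero), app(node(true, cons(cons(app(node(7, 6, 2), cons(zero, 2)), 2), app(node(7, 6, 2), cons(zero, 2))), cons(cons(app(node(7, 6, 2), cons(zero, 2)), 2), app(node(7, 6, 2), cons(zero, 2)))), s(6))).
No equations remain and no clash or occurs-check failure arose, so a unifier exists.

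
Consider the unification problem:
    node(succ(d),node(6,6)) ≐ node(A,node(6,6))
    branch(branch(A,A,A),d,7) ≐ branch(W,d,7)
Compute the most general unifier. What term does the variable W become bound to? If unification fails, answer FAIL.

Decompose node/2: succ(d) ≐ A,  node(6,6) ≐ node(6,6).
Bind A := succ(d); substituting into the one remaining equation that mentions A gives: branch(branch(succ(d),succ(d),succ(d)),d,7) ≐ branch(W,d,7).
Delete trivial equation node(6,6) ≐ node(6,6).
Decompose branch/3: branch(succ(d),succ(d),succ(d)) ≐ W,  d ≐ d,  7 ≐ 7.
Bind W := branch(succ(d),succ(d),succ(d)); no other remaining equation mentions W.
Delete trivial equation d ≐ d.
Delete trivial equation 7 ≐ 7.
MGU = { A := succ(d), W := branch(succ(d),succ(d),succ(d)) }, so W := branch(succ(d),succ(d),succ(d)).

branch(succ(d),succ(d),succ(d))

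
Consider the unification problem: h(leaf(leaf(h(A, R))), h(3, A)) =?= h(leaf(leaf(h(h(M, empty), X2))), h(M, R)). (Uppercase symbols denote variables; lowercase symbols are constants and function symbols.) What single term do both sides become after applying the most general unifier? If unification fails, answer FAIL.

h(leaf(leaf(h(h(3, empty), h(3, empty)))), h(3, h(3, empty)))

Decompose h/2: leaf(leaf(h(A, R))) =?= leaf(leaf(h(h(M, empty), X2))),  h(3, A) =?= h(M, R).
Decompose leaf/1: leaf(h(A, R)) =?= leaf(h(h(M, empty), X2)).
Decompose leaf/1: h(A, R) =?= h(h(M, empty), X2).
Decompose h/2: A =?= h(M, empty),  R =?= X2.
Bind A := h(M, empty); substituting into the one remaining equation that mentions A gives: h(3, h(M, empty)) =?= h(M, R).
Bind R := X2; substituting into the remaining equation gives: h(3, h(M, empty)) =?= h(M, X2).
Decompose h/2: 3 =?= M,  h(M, empty) =?= X2.
Bind M := 3; substituting into the remaining equation gives: h(3, empty) =?= X2. Substituting into the earlier binding gives A := h(3, empty).
Bind X2 := h(3, empty). Substituting into the earlier binding gives R := h(3, empty).
Applying the MGU to either side gives h(leaf(leaf(h(h(3, empty), h(3, empty)))), h(3, h(3, empty))).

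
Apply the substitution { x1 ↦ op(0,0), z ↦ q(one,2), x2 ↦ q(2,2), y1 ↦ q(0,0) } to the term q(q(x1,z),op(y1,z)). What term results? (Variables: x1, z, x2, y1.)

q(q(op(0,0),q(one,2)),op(q(0,0),q(one,2)))

Replace each occurrence of x1 with op(0,0).
Replace each occurrence of z with q(one,2).
Replace each occurrence of y1 with q(0,0).
Result: q(q(op(0,0),q(one,2)),op(q(0,0),q(one,2))).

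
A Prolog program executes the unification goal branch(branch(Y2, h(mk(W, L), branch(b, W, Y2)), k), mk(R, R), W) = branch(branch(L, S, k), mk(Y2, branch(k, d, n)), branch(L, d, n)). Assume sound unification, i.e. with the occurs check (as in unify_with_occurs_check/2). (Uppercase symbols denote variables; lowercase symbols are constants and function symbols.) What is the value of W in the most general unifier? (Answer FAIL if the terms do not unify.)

branch(branch(k, d, n), d, n)

Decompose branch/3: branch(Y2, h(mk(W, L), branch(b, W, Y2)), k) = branch(L, S, k),  mk(R, R) = mk(Y2, branch(k, d, n)),  W = branch(L, d, n).
Decompose branch/3: Y2 = L,  h(mk(W, L), branch(b, W, Y2)) = S,  k = k.
Bind Y2 := L; substituting into the 2 remaining equations that mention Y2 gives: h(mk(W, L), branch(b, W, L)) = S,  mk(R, R) = mk(L, branch(k, d, n)).
Bind S := h(mk(W, L), branch(b, W, L)); no other remaining equation mentions S.
Delete trivial equation k = k.
Decompose mk/2: R = L,  R = branch(k, d, n).
Bind R := L; substituting into the one remaining equation that mentions R gives: L = branch(k, d, n).
Bind L := branch(k, d, n); substituting into the remaining equation gives: W = branch(branch(k, d, n), d, n). Substituting into the earlier bindings gives Y2 := branch(k, d, n), S := h(mk(W, branch(k, d, n)), branch(b, W, branch(k, d, n))), R := branch(k, d, n).
Bind W := branch(branch(k, d, n), d, n). Substituting into the earlier binding gives S := h(mk(branch(branch(k, d, n), d, n), branch(k, d, n)), branch(b, branch(branch(k, d, n), d, n), branch(k, d, n))).
MGU = { Y2 -> branch(k, d, n), S -> h(mk(branch(branch(k, d, n), d, n), branch(k, d, n)), branch(b, branch(branch(k, d, n), d, n), branch(k, d, n))), R -> branch(k, d, n), L -> branch(k, d, n), W -> branch(branch(k, d, n), d, n) }, so W -> branch(branch(k, d, n), d, n).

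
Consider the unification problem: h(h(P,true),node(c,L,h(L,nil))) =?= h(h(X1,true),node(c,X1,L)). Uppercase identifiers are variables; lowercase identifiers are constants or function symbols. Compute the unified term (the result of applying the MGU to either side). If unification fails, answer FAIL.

Decompose h/2: h(P,true) =?= h(X1,true),  node(c,L,h(L,nil)) =?= node(c,X1,L).
Decompose h/2: P =?= X1,  true =?= true.
Bind P := X1; no other remaining equation mentions P.
Delete trivial equation true =?= true.
Decompose node/3: c =?= c,  L =?= X1,  h(L,nil) =?= L.
Delete trivial equation c =?= c.
Bind L := X1; substituting into the remaining equation gives: h(X1,nil) =?= X1.
Occurs check fails: X1 occurs in h(X1,nil); the equation X1 =?= h(X1,nil) has no finite solution.

FAIL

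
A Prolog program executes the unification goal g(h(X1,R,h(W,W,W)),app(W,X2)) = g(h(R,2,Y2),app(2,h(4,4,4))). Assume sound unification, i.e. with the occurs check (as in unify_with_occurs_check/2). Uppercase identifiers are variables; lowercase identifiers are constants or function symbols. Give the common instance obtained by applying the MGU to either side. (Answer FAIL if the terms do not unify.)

Decompose g/2: h(X1,R,h(W,W,W)) = h(R,2,Y2),  app(W,X2) = app(2,h(4,4,4)).
Decompose h/3: X1 = R,  R = 2,  h(W,W,W) = Y2.
Bind X1 := R; no other remaining equation mentions X1.
Bind R := 2; no other remaining equation mentions R. Substituting into the earlier binding gives X1 := 2.
Bind Y2 := h(W,W,W); no other remaining equation mentions Y2.
Decompose app/2: W = 2,  X2 = h(4,4,4).
Bind W := 2; no other remaining equation mentions W. Substituting into the earlier binding gives Y2 := h(2,2,2).
Bind X2 := h(4,4,4).
Applying the MGU to either side gives g(h(2,2,h(2,2,2)),app(2,h(4,4,4))).

g(h(2,2,h(2,2,2)),app(2,h(4,4,4)))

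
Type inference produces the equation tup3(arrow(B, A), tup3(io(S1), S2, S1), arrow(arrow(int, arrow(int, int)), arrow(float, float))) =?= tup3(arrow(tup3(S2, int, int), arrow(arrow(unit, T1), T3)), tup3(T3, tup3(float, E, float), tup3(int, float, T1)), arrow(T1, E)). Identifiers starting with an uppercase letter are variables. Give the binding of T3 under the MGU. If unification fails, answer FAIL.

io(tup3(int, float, arrow(int, arrow(int, int))))

Decompose tup3/3: arrow(B, A) =?= arrow(tup3(S2, int, int), arrow(arrow(unit, T1), T3)),  tup3(io(S1), S2, S1) =?= tup3(T3, tup3(float, E, float), tup3(int, float, T1)),  arrow(arrow(int, arrow(int, int)), arrow(float, float)) =?= arrow(T1, E).
Decompose arrow/2: B =?= tup3(S2, int, int),  A =?= arrow(arrow(unit, T1), T3).
Bind B := tup3(S2, int, int); no other remaining equation mentions B.
Bind A := arrow(arrow(unit, T1), T3); no other remaining equation mentions A.
Decompose tup3/3: io(S1) =?= T3,  S2 =?= tup3(float, E, float),  S1 =?= tup3(int, float, T1).
Bind T3 := io(S1); no other remaining equation mentions T3. Substituting into the earlier binding gives A := arrow(arrow(unit, T1), io(S1)).
Bind S2 := tup3(float, E, float); no other remaining equation mentions S2. Substituting into the earlier binding gives B := tup3(tup3(float, E, float), int, int).
Bind S1 := tup3(int, float, T1); no other remaining equation mentions S1. Substituting into the earlier bindings gives A := arrow(arrow(unit, T1), io(tup3(int, float, T1))), T3 := io(tup3(int, float, T1)).
Decompose arrow/2: arrow(int, arrow(int, int)) =?= T1,  arrow(float, float) =?= E.
Bind T1 := arrow(int, arrow(int, int)); no other remaining equation mentions T1. Substituting into the earlier bindings gives A := arrow(arrow(unit, arrow(int, arrow(int, int))), io(tup3(int, float, arrow(int, arrow(int, int))))), T3 := io(tup3(int, float, arrow(int, arrow(int, int)))), S1 := tup3(int, float, arrow(int, arrow(int, int))).
Bind E := arrow(float, float). Substituting into the earlier bindings gives B := tup3(tup3(float, arrow(float, float), float), int, int), S2 := tup3(float, arrow(float, float), float).
MGU = { B -> tup3(tup3(float, arrow(float, float), float), int, int), A -> arrow(arrow(unit, arrow(int, arrow(int, int))), io(tup3(int, float, arrow(int, arrow(int, int))))), T3 -> io(tup3(int, float, arrow(int, arrow(int, int)))), S2 -> tup3(float, arrow(float, float), float), S1 -> tup3(int, float, arrow(int, arrow(int, int))), T1 -> arrow(int, arrow(int, int)), E -> arrow(float, float) }, so T3 -> io(tup3(int, float, arrow(int, arrow(int, int)))).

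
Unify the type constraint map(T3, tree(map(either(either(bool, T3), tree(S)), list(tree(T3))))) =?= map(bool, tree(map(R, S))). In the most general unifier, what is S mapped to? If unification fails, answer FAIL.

Decompose map/2: T3 =?= bool,  tree(map(either(either(bool, T3), tree(S)), list(tree(T3)))) =?= tree(map(R, S)).
Bind T3 := bool; substituting into the remaining equation gives: tree(map(either(either(bool, bool), tree(S)), list(tree(bool)))) =?= tree(map(R, S)).
Decompose tree/1: map(either(either(bool, bool), tree(S)), list(tree(bool))) =?= map(R, S).
Decompose map/2: either(either(bool, bool), tree(S)) =?= R,  list(tree(bool)) =?= S.
Bind R := either(either(bool, bool), tree(S)); no other remaining equation mentions R.
Bind S := list(tree(bool)). Substituting into the earlier binding gives R := either(either(bool, bool), tree(list(tree(bool)))).
MGU = { T3 := bool, R := either(either(bool, bool), tree(list(tree(bool)))), S := list(tree(bool)) }, so S := list(tree(bool)).

list(tree(bool))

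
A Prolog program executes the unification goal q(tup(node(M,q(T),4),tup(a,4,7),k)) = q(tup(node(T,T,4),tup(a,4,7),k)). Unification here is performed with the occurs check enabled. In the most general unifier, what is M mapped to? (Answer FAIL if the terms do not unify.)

FAIL

Decompose q/1: tup(node(M,q(T),4),tup(a,4,7),k) = tup(node(T,T,4),tup(a,4,7),k).
Decompose tup/3: node(M,q(T),4) = node(T,T,4),  tup(a,4,7) = tup(a,4,7),  k = k.
Decompose node/3: M = T,  q(T) = T,  4 = 4.
Bind M := T; no other remaining equation mentions M.
Occurs check fails: T occurs in q(T); the equation T = q(T) has no finite solution.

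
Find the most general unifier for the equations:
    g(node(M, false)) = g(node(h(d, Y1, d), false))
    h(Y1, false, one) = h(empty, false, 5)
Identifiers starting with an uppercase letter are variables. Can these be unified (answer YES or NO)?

Decompose g/1: node(M, false) = node(h(d, Y1, d), false).
Decompose node/2: M = h(d, Y1, d),  false = false.
Bind M := h(d, Y1, d); no other remaining equation mentions M.
Delete trivial equation false = false.
Decompose h/3: Y1 = empty,  false = false,  one = 5.
Bind Y1 := empty; no other remaining equation mentions Y1. Substituting into the earlier binding gives M := h(d, empty, d).
Delete trivial equation false = false.
Clash: constants one and 5 differ; no unifier exists.

NO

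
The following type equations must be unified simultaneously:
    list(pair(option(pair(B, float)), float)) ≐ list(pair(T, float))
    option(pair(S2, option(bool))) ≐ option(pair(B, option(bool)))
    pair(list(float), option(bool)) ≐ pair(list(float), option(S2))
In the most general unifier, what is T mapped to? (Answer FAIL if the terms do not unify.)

Decompose list/1: pair(option(pair(B, float)), float) ≐ pair(T, float).
Decompose pair/2: option(pair(B, float)) ≐ T,  float ≐ float.
Bind T := option(pair(B, float)); no other remaining equation mentions T.
Delete trivial equation float ≐ float.
Decompose option/1: pair(S2, option(bool)) ≐ pair(B, option(bool)).
Decompose pair/2: S2 ≐ B,  option(bool) ≐ option(bool).
Bind S2 := B; substituting into the one remaining equation that mentions S2 gives: pair(list(float), option(bool)) ≐ pair(list(float), option(B)).
Delete trivial equation option(bool) ≐ option(bool).
Decompose pair/2: list(float) ≐ list(float),  option(bool) ≐ option(B).
Delete trivial equation list(float) ≐ list(float).
Decompose option/1: bool ≐ B.
Bind B := bool. Substituting into the earlier bindings gives T := option(pair(bool, float)), S2 := bool.
MGU = { T -> option(pair(bool, float)), S2 -> bool, B -> bool }, so T -> option(pair(bool, float)).

option(pair(bool, float))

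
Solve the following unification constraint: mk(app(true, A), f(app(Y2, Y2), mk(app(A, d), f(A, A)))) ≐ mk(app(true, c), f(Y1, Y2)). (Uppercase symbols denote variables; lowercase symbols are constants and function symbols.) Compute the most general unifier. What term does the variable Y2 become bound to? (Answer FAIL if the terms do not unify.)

Decompose mk/2: app(true, A) ≐ app(true, c),  f(app(Y2, Y2), mk(app(A, d), f(A, A))) ≐ f(Y1, Y2).
Decompose app/2: true ≐ true,  A ≐ c.
Delete trivial equation true ≐ true.
Bind A := c; substituting into the remaining equation gives: f(app(Y2, Y2), mk(app(c, d), f(c, c))) ≐ f(Y1, Y2).
Decompose f/2: app(Y2, Y2) ≐ Y1,  mk(app(c, d), f(c, c)) ≐ Y2.
Bind Y1 := app(Y2, Y2); no other remaining equation mentions Y1.
Bind Y2 := mk(app(c, d), f(c, c)). Substituting into the earlier binding gives Y1 := app(mk(app(c, d), f(c, c)), mk(app(c, d), f(c, c))).
MGU = { A ↦ c, Y1 ↦ app(mk(app(c, d), f(c, c)), mk(app(c, d), f(c, c))), Y2 ↦ mk(app(c, d), f(c, c)) }, so Y2 ↦ mk(app(c, d), f(c, c)).

mk(app(c, d), f(c, c))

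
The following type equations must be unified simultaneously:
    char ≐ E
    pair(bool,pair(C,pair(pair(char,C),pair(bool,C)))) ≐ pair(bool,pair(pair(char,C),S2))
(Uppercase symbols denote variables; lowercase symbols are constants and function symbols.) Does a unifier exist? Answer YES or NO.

NO

Bind E := char; no other remaining equation mentions E.
Decompose pair/2: bool ≐ bool,  pair(C,pair(pair(char,C),pair(bool,C))) ≐ pair(pair(char,C),S2).
Delete trivial equation bool ≐ bool.
Decompose pair/2: C ≐ pair(char,C),  pair(pair(char,C),pair(bool,C)) ≐ S2.
Occurs check fails: C occurs in pair(char,C); the equation C ≐ pair(char,C) has no finite solution.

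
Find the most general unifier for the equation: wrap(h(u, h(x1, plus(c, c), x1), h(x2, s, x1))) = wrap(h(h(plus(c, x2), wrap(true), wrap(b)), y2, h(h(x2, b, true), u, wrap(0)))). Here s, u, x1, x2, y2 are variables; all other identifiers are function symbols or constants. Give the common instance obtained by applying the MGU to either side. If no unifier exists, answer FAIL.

FAIL

Decompose wrap/1: h(u, h(x1, plus(c, c), x1), h(x2, s, x1)) = h(h(plus(c, x2), wrap(true), wrap(b)), y2, h(h(x2, b, true), u, wrap(0))).
Decompose h/3: u = h(plus(c, x2), wrap(true), wrap(b)),  h(x1, plus(c, c), x1) = y2,  h(x2, s, x1) = h(h(x2, b, true), u, wrap(0)).
Bind u := h(plus(c, x2), wrap(true), wrap(b)); substituting into the one remaining equation that mentions u gives: h(x2, s, x1) = h(h(x2, b, true), h(plus(c, x2), wrap(true), wrap(b)), wrap(0)).
Bind y2 := h(x1, plus(c, c), x1); no other remaining equation mentions y2.
Decompose h/3: x2 = h(x2, b, true),  s = h(plus(c, x2), wrap(true), wrap(b)),  x1 = wrap(0).
Occurs check fails: x2 occurs in h(x2, b, true); the equation x2 = h(x2, b, true) has no finite solution.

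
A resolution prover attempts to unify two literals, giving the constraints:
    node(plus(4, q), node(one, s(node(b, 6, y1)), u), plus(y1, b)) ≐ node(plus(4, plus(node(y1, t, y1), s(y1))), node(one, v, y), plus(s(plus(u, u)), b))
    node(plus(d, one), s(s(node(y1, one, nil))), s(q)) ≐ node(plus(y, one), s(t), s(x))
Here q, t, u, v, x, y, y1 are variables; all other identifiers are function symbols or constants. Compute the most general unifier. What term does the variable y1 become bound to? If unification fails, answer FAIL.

s(plus(d, d))

Decompose node/3: plus(4, q) ≐ plus(4, plus(node(y1, t, y1), s(y1))),  node(one, s(node(b, 6, y1)), u) ≐ node(one, v, y),  plus(y1, b) ≐ plus(s(plus(u, u)), b).
Decompose plus/2: 4 ≐ 4,  q ≐ plus(node(y1, t, y1), s(y1)).
Delete trivial equation 4 ≐ 4.
Bind q := plus(node(y1, t, y1), s(y1)); substituting into the one remaining equation that mentions q gives: node(plus(d, one), s(s(node(y1, one, nil))), s(plus(node(y1, t, y1), s(y1)))) ≐ node(plus(y, one), s(t), s(x)).
Decompose node/3: one ≐ one,  s(node(b, 6, y1)) ≐ v,  u ≐ y.
Delete trivial equation one ≐ one.
Bind v := s(node(b, 6, y1)); no other remaining equation mentions v.
Bind u := y; substituting into the one remaining equation that mentions u gives: plus(y1, b) ≐ plus(s(plus(y, y)), b).
Decompose plus/2: y1 ≐ s(plus(y, y)),  b ≐ b.
Bind y1 := s(plus(y, y)); substituting into the one remaining equation that mentions y1 gives: node(plus(d, one), s(s(node(s(plus(y, y)), one, nil))), s(plus(node(s(plus(y, y)), t, s(plus(y, y))), s(s(plus(y, y)))))) ≐ node(plus(y, one), s(t), s(x)). Substituting into the earlier bindings gives q := plus(node(s(plus(y, y)), t, s(plus(y, y))), s(s(plus(y, y)))), v := s(node(b, 6, s(plus(y, y)))).
Delete trivial equation b ≐ b.
Decompose node/3: plus(d, one) ≐ plus(y, one),  s(s(node(s(plus(y, y)), one, nil))) ≐ s(t),  s(plus(node(s(plus(y, y)), t, s(plus(y, y))), s(s(plus(y, y))))) ≐ s(x).
Decompose plus/2: d ≐ y,  one ≐ one.
Bind y := d; substituting into the 2 remaining equations that mention y gives: s(s(node(s(plus(d, d)), one, nil))) ≐ s(t),  s(plus(node(s(plus(d, d)), t, s(plus(d, d))), s(s(plus(d, d))))) ≐ s(x). Substituting into the earlier bindings gives q := plus(node(s(plus(d, d)), t, s(plus(d, d))), s(s(plus(d, d)))), v := s(node(b, 6, s(plus(d, d)))), u := d, y1 := s(plus(d, d)).
Delete trivial equation one ≐ one.
Decompose s/1: s(node(s(plus(d, d)), one, nil)) ≐ t.
Bind t := s(node(s(plus(d, d)), one, nil)); substituting into the remaining equation gives: s(plus(node(s(plus(d, d)), s(node(s(plus(d, d)), one, nil)), s(plus(d, d))), s(s(plus(d, d))))) ≐ s(x). Substituting into the earlier binding gives q := plus(node(s(plus(d, d)), s(node(s(plus(d, d)), one, nil)), s(plus(d, d))), s(s(plus(d, d)))).
Decompose s/1: plus(node(s(plus(d, d)), s(node(s(plus(d, d)), one, nil)), s(plus(d, d))), s(s(plus(d, d)))) ≐ x.
Bind x := plus(node(s(plus(d, d)), s(node(s(plus(d, d)), one, nil)), s(plus(d, d))), s(s(plus(d, d)))).
MGU = { q -> plus(node(s(plus(d, d)), s(node(s(plus(d, d)), one, nil)), s(plus(d, d))), s(s(plus(d, d)))), v -> s(node(b, 6, s(plus(d, d)))), u -> d, y1 -> s(plus(d, d)), y -> d, t -> s(node(s(plus(d, d)), one, nil)), x -> plus(node(s(plus(d, d)), s(node(s(plus(d, d)), one, nil)), s(plus(d, d))), s(s(plus(d, d)))) }, so y1 -> s(plus(d, d)).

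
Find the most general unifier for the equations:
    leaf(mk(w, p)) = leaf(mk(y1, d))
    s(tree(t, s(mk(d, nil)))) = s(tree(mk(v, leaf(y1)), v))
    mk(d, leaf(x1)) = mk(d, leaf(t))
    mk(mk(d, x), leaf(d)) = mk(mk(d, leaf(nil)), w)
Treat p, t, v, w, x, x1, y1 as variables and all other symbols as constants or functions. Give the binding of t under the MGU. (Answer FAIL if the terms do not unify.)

mk(s(mk(d, nil)), leaf(leaf(d)))

Decompose leaf/1: mk(w, p) = mk(y1, d).
Decompose mk/2: w = y1,  p = d.
Bind w := y1; substituting into the one remaining equation that mentions w gives: mk(mk(d, x), leaf(d)) = mk(mk(d, leaf(nil)), y1).
Bind p := d; no other remaining equation mentions p.
Decompose s/1: tree(t, s(mk(d, nil))) = tree(mk(v, leaf(y1)), v).
Decompose tree/2: t = mk(v, leaf(y1)),  s(mk(d, nil)) = v.
Bind t := mk(v, leaf(y1)); substituting into the one remaining equation that mentions t gives: mk(d, leaf(x1)) = mk(d, leaf(mk(v, leaf(y1)))).
Bind v := s(mk(d, nil)); substituting into the one remaining equation that mentions v gives: mk(d, leaf(x1)) = mk(d, leaf(mk(s(mk(d, nil)), leaf(y1)))). Substituting into the earlier binding gives t := mk(s(mk(d, nil)), leaf(y1)).
Decompose mk/2: d = d,  leaf(x1) = leaf(mk(s(mk(d, nil)), leaf(y1))).
Delete trivial equation d = d.
Decompose leaf/1: x1 = mk(s(mk(d, nil)), leaf(y1)).
Bind x1 := mk(s(mk(d, nil)), leaf(y1)); no other remaining equation mentions x1.
Decompose mk/2: mk(d, x) = mk(d, leaf(nil)),  leaf(d) = y1.
Decompose mk/2: d = d,  x = leaf(nil).
Delete trivial equation d = d.
Bind x := leaf(nil); no other remaining equation mentions x.
Bind y1 := leaf(d). Substituting into the earlier bindings gives w := leaf(d), t := mk(s(mk(d, nil)), leaf(leaf(d))), x1 := mk(s(mk(d, nil)), leaf(leaf(d))).
MGU = { w ↦ leaf(d), p ↦ d, t ↦ mk(s(mk(d, nil)), leaf(leaf(d))), v ↦ s(mk(d, nil)), x1 ↦ mk(s(mk(d, nil)), leaf(leaf(d))), x ↦ leaf(nil), y1 ↦ leaf(d) }, so t ↦ mk(s(mk(d, nil)), leaf(leaf(d))).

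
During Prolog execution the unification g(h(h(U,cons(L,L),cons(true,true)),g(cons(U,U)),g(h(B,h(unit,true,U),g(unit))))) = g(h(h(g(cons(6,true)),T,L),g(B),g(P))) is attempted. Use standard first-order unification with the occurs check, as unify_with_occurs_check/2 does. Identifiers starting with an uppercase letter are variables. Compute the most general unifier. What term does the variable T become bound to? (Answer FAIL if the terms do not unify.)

cons(cons(true,true),cons(true,true))

Decompose g/1: h(h(U,cons(L,L),cons(true,true)),g(cons(U,U)),g(h(B,h(unit,true,U),g(unit)))) = h(h(g(cons(6,true)),T,L),g(B),g(P)).
Decompose h/3: h(U,cons(L,L),cons(true,true)) = h(g(cons(6,true)),T,L),  g(cons(U,U)) = g(B),  g(h(B,h(unit,true,U),g(unit))) = g(P).
Decompose h/3: U = g(cons(6,true)),  cons(L,L) = T,  cons(true,true) = L.
Bind U := g(cons(6,true)); substituting into the 2 remaining equations that mention U gives: g(cons(g(cons(6,true)),g(cons(6,true)))) = g(B),  g(h(B,h(unit,true,g(cons(6,true))),g(unit))) = g(P).
Bind T := cons(L,L); no other remaining equation mentions T.
Bind L := cons(true,true); no other remaining equation mentions L. Substituting into the earlier binding gives T := cons(cons(true,true),cons(true,true)).
Decompose g/1: cons(g(cons(6,true)),g(cons(6,true))) = B.
Bind B := cons(g(cons(6,true)),g(cons(6,true))); substituting into the remaining equation gives: g(h(cons(g(cons(6,true)),g(cons(6,true))),h(unit,true,g(cons(6,true))),g(unit))) = g(P).
Decompose g/1: h(cons(g(cons(6,true)),g(cons(6,true))),h(unit,true,g(cons(6,true))),g(unit)) = P.
Bind P := h(cons(g(cons(6,true)),g(cons(6,true))),h(unit,true,g(cons(6,true))),g(unit)).
MGU = { U = g(cons(6,true)), T = cons(cons(true,true),cons(true,true)), L = cons(true,true), B = cons(g(cons(6,true)),g(cons(6,true))), P = h(cons(g(cons(6,true)),g(cons(6,true))),h(unit,true,g(cons(6,true))),g(unit)) }, so T = cons(cons(true,true),cons(true,true)).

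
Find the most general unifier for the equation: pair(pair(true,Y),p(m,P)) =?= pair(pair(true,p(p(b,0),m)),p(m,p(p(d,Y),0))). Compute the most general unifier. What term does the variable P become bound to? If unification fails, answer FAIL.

p(p(d,p(p(b,0),m)),0)

Decompose pair/2: pair(true,Y) =?= pair(true,p(p(b,0),m)),  p(m,P) =?= p(m,p(p(d,Y),0)).
Decompose pair/2: true =?= true,  Y =?= p(p(b,0),m).
Delete trivial equation true =?= true.
Bind Y := p(p(b,0),m); substituting into the remaining equation gives: p(m,P) =?= p(m,p(p(d,p(p(b,0),m)),0)).
Decompose p/2: m =?= m,  P =?= p(p(d,p(p(b,0),m)),0).
Delete trivial equation m =?= m.
Bind P := p(p(d,p(p(b,0),m)),0).
MGU = { Y := p(p(b,0),m), P := p(p(d,p(p(b,0),m)),0) }, so P := p(p(d,p(p(b,0),m)),0).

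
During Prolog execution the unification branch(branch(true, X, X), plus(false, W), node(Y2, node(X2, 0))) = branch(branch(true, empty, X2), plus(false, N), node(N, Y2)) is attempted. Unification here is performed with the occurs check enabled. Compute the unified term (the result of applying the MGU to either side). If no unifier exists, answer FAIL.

Decompose branch/3: branch(true, X, X) = branch(true, empty, X2),  plus(false, W) = plus(false, N),  node(Y2, node(X2, 0)) = node(N, Y2).
Decompose branch/3: true = true,  X = empty,  X = X2.
Delete trivial equation true = true.
Bind X := empty; substituting into the one remaining equation that mentions X gives: empty = X2.
Bind X2 := empty; substituting into the one remaining equation that mentions X2 gives: node(Y2, node(empty, 0)) = node(N, Y2).
Decompose plus/2: false = false,  W = N.
Delete trivial equation false = false.
Bind W := N; no other remaining equation mentions W.
Decompose node/2: Y2 = N,  node(empty, 0) = Y2.
Bind Y2 := N; substituting into the remaining equation gives: node(empty, 0) = N.
Bind N := node(empty, 0). Substituting into the earlier bindings gives W := node(empty, 0), Y2 := node(empty, 0).
Applying the MGU to either side gives branch(branch(true, empty, empty), plus(false, node(empty, 0)), node(node(empty, 0), node(empty, 0))).

branch(branch(true, empty, empty), plus(false, node(empty, 0)), node(node(empty, 0), node(empty, 0)))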